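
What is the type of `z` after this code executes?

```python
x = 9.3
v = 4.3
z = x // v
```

float // float returns float (floor division preserves float type)

float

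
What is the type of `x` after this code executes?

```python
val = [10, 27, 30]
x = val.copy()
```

list.copy() returns list

list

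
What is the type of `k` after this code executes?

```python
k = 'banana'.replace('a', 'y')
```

str.replace() returns str

str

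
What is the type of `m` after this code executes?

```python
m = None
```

None has type NoneType

NoneType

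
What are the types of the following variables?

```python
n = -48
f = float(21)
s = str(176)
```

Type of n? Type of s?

n is int; s is str

int, str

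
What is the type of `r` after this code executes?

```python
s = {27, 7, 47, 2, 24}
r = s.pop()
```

Popping from a set of ints returns int

int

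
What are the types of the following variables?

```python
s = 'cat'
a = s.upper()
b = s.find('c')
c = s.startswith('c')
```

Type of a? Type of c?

str.upper() returns str; str.startswith() returns bool

str, bool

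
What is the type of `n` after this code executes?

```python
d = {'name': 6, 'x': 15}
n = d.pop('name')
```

dict.pop() returns the value (int)

int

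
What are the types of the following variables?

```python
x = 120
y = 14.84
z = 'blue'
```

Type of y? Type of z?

y is float; z is str

float, str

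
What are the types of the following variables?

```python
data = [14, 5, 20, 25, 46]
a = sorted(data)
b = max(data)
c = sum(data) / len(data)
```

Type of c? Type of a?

int / int returns float; sorted() returns list

float, list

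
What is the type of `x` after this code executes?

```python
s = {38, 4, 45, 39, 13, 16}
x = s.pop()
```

Popping from a set of ints returns int

int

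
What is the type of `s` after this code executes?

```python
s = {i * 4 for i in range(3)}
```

A set comprehension {expr for x in iterable} produces a set

set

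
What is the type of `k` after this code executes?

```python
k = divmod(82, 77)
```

divmod() returns a tuple (quotient, remainder)

tuple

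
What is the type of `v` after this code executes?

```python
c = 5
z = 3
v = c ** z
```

int ** positive int returns int (5 ** 3 = 125)

int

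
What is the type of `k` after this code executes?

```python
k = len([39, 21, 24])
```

len() always returns int

int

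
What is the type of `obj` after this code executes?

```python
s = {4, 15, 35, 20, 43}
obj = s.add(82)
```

set.add() returns None (mutates in place)

NoneType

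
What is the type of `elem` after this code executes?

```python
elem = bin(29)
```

bin() returns str representation

str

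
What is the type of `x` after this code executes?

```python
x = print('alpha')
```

print() returns None

NoneType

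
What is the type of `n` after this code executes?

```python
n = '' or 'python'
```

'or' returns first truthy value ('python', which is str)

str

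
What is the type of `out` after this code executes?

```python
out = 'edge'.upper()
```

str.upper() returns str

str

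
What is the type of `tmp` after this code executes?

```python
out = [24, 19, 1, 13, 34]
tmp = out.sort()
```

list.sort() returns None (sorts in place)

NoneType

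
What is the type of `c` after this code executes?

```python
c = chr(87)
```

chr() returns str (single character)

str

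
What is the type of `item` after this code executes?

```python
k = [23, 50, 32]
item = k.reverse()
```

list.reverse() returns None

NoneType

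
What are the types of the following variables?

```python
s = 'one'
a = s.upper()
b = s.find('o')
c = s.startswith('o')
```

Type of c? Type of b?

str.startswith() returns bool; str.find() returns int

bool, int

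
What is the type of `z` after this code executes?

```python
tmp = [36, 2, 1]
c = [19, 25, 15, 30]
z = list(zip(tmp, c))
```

list(zip(...)) returns a list of tuples

list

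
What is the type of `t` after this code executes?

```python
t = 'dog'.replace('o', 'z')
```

str.replace() returns str

str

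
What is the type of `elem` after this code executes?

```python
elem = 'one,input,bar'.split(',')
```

str.split() returns list

list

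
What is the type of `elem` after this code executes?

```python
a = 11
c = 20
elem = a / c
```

int / int always returns float in Python 3 (11 / 20 = 0.55)

float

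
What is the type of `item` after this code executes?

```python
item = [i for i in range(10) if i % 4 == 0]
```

A list comprehension [...] produces a list

list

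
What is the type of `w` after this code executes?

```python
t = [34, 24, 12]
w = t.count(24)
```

list.count() returns int

int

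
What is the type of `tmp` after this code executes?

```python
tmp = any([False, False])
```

any() returns bool

bool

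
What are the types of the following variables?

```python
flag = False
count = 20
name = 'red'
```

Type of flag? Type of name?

flag is bool; name is str

bool, str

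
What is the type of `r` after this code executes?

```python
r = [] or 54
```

'or' returns first truthy value (54, which is int)

int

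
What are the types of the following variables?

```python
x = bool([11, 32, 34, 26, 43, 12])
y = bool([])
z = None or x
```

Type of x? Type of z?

bool() returns bool; None or <bool> returns the bool

bool, bool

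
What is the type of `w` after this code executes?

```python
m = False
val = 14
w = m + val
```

bool + int returns int (False is 0, so 0 + 14 = 14)

int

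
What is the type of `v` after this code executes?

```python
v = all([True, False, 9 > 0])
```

all() returns bool

bool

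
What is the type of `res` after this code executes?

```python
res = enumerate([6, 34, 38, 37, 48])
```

enumerate() returns an enumerate iterator object

enumerate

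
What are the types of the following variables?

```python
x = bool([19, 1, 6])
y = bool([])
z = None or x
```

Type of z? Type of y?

None or <bool> returns the bool; bool() returns bool

bool, bool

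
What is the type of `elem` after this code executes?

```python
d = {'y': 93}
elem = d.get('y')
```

dict.get() returns the value (int) when key is found

int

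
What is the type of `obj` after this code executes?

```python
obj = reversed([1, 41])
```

reversed() on a list returns a list_reverseiterator

list_reverseiterator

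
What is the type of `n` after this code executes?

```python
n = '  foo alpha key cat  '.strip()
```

str.strip() returns str

str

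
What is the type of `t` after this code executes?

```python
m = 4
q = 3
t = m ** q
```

int ** positive int returns int (4 ** 3 = 64)

int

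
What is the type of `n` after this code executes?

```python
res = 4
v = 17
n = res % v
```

int % int returns int (4 % 17 = 4)

int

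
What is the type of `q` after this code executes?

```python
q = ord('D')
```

ord() returns int (Unicode code point)

int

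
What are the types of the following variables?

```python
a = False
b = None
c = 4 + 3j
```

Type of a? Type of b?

a is bool; b is NoneType

bool, NoneType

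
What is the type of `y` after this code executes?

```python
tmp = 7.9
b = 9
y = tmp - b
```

float - int returns float (7.9 - 9 = -1.1)

float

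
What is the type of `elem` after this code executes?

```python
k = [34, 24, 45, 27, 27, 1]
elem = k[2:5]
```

Slicing a list always returns a list

list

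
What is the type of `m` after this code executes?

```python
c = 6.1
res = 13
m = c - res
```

float - int returns float (6.1 - 13 = -6.9)

float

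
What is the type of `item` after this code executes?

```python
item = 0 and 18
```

'and' returns the first falsy value (0, which is int)

int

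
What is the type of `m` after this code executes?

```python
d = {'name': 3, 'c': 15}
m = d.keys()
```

.keys() returns a dict_keys view object

dict_keys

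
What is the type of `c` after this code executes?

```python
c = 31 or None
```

'or' returns first truthy value (31, int)

int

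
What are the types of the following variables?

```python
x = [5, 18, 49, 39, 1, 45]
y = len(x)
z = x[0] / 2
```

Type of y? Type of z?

len() returns int; int / int returns float

int, float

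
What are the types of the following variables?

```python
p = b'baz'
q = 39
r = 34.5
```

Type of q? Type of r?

q is int; r is float

int, float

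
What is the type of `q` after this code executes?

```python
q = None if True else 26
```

Ternary: condition is True, if branch (None) taken → NoneType

NoneType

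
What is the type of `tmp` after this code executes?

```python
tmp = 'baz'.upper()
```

str.upper() returns str

str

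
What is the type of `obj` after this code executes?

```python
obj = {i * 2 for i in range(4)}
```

A set comprehension {expr for x in iterable} produces a set

set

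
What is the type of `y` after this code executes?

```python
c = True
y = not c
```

'not' always returns bool

bool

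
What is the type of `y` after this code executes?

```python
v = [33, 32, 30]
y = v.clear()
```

list.clear() returns None

NoneType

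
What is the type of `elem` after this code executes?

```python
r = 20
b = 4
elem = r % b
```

int % int returns int (20 % 4 = 0)

int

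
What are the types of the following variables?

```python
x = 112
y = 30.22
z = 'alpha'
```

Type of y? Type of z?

y is float; z is str

float, str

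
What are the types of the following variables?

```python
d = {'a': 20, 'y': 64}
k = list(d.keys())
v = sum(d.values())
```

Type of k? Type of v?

list(...) returns list; sum of int values returns int

list, int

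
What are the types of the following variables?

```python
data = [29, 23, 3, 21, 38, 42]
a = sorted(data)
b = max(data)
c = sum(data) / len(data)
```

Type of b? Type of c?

max of ints returns int; int / int returns float

int, float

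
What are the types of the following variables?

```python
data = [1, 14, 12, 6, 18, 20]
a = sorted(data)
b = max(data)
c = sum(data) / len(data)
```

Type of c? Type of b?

int / int returns float; max of ints returns int

float, int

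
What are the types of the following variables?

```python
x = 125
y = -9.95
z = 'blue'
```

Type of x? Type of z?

x is int; z is str

int, str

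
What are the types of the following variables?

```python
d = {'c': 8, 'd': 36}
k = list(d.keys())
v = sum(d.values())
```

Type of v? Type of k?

sum of int values returns int; list(...) returns list

int, list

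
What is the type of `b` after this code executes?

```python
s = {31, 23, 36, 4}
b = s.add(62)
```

set.add() returns None (mutates in place)

NoneType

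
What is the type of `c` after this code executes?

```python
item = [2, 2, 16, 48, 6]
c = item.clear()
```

list.clear() returns None

NoneType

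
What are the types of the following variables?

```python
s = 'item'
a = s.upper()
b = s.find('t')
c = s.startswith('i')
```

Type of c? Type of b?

str.startswith() returns bool; str.find() returns int

bool, int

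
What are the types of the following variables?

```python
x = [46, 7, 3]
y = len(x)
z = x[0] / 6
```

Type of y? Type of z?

len() returns int; int / int returns float

int, float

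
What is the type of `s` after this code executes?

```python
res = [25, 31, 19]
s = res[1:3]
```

Slicing a list always returns a list

list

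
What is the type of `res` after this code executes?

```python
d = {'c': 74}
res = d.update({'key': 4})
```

dict.update() returns None

NoneType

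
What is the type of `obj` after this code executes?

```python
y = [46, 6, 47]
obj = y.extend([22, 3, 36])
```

list.extend() returns None

NoneType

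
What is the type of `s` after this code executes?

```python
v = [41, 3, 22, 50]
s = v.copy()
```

list.copy() returns list

list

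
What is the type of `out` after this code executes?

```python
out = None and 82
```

'and' returns first falsy value (None)

NoneType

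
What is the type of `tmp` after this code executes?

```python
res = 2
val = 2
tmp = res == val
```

Equality comparison returns bool

bool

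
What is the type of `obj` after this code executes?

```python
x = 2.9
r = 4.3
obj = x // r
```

float // float returns float (floor division preserves float type)

float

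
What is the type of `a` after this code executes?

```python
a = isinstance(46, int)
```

isinstance() returns bool

bool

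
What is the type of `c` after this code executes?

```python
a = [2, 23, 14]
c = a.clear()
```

list.clear() returns None

NoneType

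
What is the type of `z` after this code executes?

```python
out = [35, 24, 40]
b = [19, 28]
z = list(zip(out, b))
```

list(zip(...)) returns a list of tuples

list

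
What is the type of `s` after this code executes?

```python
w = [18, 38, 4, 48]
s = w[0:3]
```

Slicing a list always returns a list

list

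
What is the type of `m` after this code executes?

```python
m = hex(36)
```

hex() returns str representation

str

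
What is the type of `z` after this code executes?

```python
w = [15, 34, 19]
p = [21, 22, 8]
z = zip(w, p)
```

zip() returns a zip iterator object

zip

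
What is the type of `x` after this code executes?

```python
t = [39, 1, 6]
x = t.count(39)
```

list.count() returns int

int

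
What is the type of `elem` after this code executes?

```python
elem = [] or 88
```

'or' returns first truthy value (88, which is int)

int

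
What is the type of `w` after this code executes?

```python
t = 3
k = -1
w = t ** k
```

int ** negative int returns float

float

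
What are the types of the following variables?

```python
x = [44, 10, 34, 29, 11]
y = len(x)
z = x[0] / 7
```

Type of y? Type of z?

len() returns int; int / int returns float

int, float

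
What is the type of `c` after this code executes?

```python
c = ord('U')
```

ord() returns int (Unicode code point)

int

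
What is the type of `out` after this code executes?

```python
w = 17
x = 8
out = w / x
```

int / int always returns float in Python 3 (17 / 8 = 2.125)

float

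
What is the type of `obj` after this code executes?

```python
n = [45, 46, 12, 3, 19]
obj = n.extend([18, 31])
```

list.extend() returns None

NoneType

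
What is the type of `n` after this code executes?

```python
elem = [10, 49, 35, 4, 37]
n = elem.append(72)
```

list.append() returns None (mutates in place)

NoneType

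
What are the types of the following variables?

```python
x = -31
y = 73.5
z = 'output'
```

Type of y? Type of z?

y is float; z is str

float, str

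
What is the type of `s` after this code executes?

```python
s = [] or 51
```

'or' returns first truthy value (51, which is int)

int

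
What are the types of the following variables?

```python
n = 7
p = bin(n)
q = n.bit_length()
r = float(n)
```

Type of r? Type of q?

float() returns float; int.bit_length() returns int

float, int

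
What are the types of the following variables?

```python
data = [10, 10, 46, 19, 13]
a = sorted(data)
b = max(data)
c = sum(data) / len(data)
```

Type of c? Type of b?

int / int returns float; max of ints returns int

float, int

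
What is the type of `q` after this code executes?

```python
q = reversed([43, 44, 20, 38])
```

reversed() on a list returns a list_reverseiterator

list_reverseiterator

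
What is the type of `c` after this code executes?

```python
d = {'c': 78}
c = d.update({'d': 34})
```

dict.update() returns None

NoneType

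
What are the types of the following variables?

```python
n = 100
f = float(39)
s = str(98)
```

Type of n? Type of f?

n is int; f is float

int, float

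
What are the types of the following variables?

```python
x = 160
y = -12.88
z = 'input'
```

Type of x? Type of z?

x is int; z is str

int, str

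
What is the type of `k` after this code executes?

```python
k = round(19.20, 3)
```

round() with ndigits arg returns float

float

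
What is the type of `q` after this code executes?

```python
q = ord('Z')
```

ord() returns int (Unicode code point)

int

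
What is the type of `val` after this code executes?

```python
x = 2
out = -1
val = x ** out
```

int ** negative int returns float

float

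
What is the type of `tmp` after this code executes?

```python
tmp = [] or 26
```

'or' returns first truthy value (26, which is int)

int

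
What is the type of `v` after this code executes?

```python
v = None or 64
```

'or' with None returns the other value (64, int)

int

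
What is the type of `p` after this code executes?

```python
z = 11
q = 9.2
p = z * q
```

int * float returns float (11 * 9.2 = 101.2)

float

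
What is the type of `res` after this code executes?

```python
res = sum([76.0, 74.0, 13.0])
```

sum() of floats returns float

float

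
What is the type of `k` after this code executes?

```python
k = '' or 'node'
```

'or' returns first truthy value ('node', which is str)

str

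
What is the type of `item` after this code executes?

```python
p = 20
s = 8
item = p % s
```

int % int returns int (20 % 8 = 4)

int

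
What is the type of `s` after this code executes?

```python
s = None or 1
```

'or' with None returns the other value (1, int)

int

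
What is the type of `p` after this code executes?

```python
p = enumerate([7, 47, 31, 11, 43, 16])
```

enumerate() returns an enumerate iterator object

enumerate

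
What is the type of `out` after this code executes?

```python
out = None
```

None has type NoneType

NoneType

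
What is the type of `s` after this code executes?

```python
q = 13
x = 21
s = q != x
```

Comparison operators return bool

bool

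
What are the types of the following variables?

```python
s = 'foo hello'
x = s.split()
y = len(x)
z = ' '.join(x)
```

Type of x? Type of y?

str.split() returns list; len() returns int

list, int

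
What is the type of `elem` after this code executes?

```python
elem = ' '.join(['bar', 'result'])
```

str.join() returns str

str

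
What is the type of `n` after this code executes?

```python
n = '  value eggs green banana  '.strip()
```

str.strip() returns str

str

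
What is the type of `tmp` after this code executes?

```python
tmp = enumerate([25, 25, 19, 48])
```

enumerate() returns an enumerate iterator object

enumerate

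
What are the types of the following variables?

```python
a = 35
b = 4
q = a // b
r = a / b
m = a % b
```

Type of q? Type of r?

int // int returns int; int / int returns float

int, float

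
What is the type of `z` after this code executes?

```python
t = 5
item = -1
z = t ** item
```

int ** negative int returns float

float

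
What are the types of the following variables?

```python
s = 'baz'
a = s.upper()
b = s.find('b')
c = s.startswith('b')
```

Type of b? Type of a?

str.find() returns int; str.upper() returns str

int, str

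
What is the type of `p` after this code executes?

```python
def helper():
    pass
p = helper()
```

A function with no return statement returns None

NoneType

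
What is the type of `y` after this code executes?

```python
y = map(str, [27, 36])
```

map() returns a map iterator object

map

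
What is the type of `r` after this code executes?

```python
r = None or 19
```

'or' with None returns the other value (19, int)

int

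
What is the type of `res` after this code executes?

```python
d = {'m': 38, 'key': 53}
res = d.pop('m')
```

dict.pop() returns the value (int)

int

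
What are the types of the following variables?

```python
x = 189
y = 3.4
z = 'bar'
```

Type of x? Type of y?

x is int; y is float

int, float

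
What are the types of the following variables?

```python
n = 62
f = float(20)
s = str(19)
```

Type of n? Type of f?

n is int; f is float

int, float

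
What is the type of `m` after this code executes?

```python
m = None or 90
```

'or' with None returns the other value (90, int)

int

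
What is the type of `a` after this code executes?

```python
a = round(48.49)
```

round() with no ndigits arg returns int

int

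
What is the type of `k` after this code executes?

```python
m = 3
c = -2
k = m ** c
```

int ** negative int returns float

float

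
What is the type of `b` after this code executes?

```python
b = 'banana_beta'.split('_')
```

str.split() returns list

list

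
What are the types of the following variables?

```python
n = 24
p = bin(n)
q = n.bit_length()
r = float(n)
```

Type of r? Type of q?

float() returns float; int.bit_length() returns int

float, int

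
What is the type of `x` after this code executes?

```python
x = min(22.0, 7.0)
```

min() of floats returns float

float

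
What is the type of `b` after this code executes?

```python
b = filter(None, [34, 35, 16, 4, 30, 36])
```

filter() returns a filter iterator object

filter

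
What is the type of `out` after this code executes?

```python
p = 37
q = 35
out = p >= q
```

Comparison operators return bool

bool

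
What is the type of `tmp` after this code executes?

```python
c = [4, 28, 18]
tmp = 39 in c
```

'in' operator returns bool

bool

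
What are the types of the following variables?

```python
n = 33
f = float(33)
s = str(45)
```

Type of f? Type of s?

f is float; s is str

float, str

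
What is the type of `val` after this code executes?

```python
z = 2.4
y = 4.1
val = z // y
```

float // float returns float (floor division preserves float type)

float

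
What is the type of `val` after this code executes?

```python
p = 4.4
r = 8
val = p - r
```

float - int returns float (4.4 - 8 = -3.6)

float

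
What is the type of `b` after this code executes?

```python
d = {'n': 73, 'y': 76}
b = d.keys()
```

.keys() returns a dict_keys view object

dict_keys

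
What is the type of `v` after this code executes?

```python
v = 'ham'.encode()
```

str.encode() returns bytes

bytes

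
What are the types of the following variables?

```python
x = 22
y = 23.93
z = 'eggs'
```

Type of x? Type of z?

x is int; z is str

int, str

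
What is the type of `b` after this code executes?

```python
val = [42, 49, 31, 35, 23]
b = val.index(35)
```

list.index() returns int

int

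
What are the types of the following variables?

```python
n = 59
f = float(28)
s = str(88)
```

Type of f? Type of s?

f is float; s is str

float, str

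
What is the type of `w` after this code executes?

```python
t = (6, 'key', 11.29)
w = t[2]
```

Index 2 of tuple is 11.29 which is float

float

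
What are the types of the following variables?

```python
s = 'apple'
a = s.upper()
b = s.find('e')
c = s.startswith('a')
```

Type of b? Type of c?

str.find() returns int; str.startswith() returns bool

int, bool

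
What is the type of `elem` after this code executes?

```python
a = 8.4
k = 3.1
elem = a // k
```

float // float returns float (floor division preserves float type)

float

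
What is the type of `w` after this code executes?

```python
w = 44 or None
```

'or' returns first truthy value (44, int)

int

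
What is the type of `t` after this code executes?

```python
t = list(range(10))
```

list(range(...)) returns list

list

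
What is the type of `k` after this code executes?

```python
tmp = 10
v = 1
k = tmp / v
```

int / int always returns float in Python 3 (10 / 1 = 10)

float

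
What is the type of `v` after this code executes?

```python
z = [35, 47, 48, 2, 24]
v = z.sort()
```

list.sort() returns None (sorts in place)

NoneType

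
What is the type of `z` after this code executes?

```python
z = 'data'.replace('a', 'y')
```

str.replace() returns str

str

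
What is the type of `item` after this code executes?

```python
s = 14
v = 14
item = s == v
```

Equality comparison returns bool

bool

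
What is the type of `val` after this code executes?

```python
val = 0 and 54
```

'and' returns the first falsy value (0, which is int)

int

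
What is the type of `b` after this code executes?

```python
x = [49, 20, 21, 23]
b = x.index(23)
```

list.index() returns int

int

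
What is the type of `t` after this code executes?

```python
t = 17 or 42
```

'or' returns the first truthy value (17, which is int)

int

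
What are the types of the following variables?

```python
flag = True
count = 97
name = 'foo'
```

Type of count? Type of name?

count is int; name is str

int, str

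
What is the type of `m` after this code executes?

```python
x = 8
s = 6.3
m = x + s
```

int + float returns float (8 + 6.3 = 14.3)

float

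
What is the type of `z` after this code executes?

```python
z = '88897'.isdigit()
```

str.isdigit() returns bool

bool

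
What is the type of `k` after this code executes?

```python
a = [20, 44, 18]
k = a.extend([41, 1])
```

list.extend() returns None

NoneType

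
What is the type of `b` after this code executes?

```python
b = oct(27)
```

oct() returns str representation

str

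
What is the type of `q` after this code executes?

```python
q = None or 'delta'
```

'or' with None returns the other value ('delta', str)

str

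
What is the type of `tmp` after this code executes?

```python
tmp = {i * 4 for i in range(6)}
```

A set comprehension {expr for x in iterable} produces a set

set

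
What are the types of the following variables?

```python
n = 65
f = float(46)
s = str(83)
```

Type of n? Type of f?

n is int; f is float

int, float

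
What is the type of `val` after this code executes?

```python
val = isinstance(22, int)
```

isinstance() returns bool

bool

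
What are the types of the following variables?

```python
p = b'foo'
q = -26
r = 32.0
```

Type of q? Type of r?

q is int; r is float

int, float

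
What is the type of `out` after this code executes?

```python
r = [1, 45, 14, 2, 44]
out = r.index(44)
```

list.index() returns int

int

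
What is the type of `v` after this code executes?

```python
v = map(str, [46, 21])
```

map() returns a map iterator object

map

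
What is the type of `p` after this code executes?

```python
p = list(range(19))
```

list(range(...)) returns list

list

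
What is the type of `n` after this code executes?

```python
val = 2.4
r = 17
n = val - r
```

float - int returns float (2.4 - 17 = -14.6)

float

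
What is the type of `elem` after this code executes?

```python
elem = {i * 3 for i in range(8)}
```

A set comprehension {expr for x in iterable} produces a set

set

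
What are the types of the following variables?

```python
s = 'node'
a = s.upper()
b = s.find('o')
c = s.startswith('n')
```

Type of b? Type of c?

str.find() returns int; str.startswith() returns bool

int, bool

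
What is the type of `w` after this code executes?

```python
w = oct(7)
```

oct() returns str representation

str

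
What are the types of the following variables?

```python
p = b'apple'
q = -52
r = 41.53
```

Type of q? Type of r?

q is int; r is float

int, float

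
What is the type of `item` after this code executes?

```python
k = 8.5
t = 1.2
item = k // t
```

float // float returns float (floor division preserves float type)

float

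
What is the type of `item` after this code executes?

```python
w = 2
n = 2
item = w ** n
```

int ** positive int returns int (2 ** 2 = 4)

int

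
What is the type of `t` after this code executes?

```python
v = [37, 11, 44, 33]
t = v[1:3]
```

Slicing a list always returns a list

list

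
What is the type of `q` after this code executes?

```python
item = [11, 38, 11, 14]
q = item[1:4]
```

Slicing a list always returns a list

list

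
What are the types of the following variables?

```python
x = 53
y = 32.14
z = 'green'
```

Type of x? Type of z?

x is int; z is str

int, str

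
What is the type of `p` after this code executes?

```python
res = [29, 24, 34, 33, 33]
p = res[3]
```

Indexing a list of ints returns int (res[3] = 33)

int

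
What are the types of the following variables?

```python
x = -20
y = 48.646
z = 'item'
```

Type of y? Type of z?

y is float; z is str

float, str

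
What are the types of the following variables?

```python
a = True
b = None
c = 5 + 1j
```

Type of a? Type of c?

a is bool; c is complex

bool, complex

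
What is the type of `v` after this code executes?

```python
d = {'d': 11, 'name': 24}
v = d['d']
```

Accessing dict[str, int] with key 'd' returns int value 11

int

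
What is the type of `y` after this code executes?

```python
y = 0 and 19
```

'and' returns the first falsy value (0, which is int)

int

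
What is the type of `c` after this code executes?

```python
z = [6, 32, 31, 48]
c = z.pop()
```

list.pop() returns the popped element (int here)

int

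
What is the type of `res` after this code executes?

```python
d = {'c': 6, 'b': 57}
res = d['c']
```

Accessing dict[str, int] with key 'c' returns int value 6

int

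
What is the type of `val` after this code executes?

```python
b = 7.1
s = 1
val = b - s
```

float - int returns float (7.1 - 1 = 6.1)

float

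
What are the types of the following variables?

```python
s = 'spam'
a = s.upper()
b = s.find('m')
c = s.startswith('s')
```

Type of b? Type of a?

str.find() returns int; str.upper() returns str

int, str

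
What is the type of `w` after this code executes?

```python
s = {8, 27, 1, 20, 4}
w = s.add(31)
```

set.add() returns None (mutates in place)

NoneType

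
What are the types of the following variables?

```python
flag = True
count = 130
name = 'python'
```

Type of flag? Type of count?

flag is bool; count is int

bool, int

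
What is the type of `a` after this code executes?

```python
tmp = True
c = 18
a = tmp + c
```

bool + int returns int (True is 1, so 1 + 18 = 19)

int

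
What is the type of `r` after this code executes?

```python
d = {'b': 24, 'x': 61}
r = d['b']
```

Accessing dict[str, int] with key 'b' returns int value 24

int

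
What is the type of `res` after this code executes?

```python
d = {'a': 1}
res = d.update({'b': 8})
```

dict.update() returns None

NoneType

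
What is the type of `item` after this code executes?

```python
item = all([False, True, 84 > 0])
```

all() returns bool

bool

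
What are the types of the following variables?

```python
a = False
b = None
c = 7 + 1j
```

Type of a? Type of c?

a is bool; c is complex

bool, complex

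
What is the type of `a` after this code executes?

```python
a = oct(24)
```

oct() returns str representation

str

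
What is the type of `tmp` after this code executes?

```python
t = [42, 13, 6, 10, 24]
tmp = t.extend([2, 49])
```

list.extend() returns None

NoneType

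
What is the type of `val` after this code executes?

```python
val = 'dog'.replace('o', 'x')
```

str.replace() returns str

str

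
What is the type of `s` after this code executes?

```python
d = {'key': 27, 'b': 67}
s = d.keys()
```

.keys() returns a dict_keys view object

dict_keys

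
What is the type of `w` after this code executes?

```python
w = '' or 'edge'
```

'or' returns first truthy value ('edge', which is str)

str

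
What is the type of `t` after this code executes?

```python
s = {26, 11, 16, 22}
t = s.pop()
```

Popping from a set of ints returns int

int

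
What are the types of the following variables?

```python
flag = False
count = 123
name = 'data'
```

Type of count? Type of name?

count is int; name is str

int, str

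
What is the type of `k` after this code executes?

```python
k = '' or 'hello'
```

'or' returns first truthy value ('hello', which is str)

str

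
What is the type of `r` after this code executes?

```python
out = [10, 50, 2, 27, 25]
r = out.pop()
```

list.pop() returns the popped element (int here)

int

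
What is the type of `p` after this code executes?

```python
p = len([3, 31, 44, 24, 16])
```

len() always returns int

int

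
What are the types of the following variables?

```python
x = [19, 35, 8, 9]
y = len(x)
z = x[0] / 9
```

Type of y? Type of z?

len() returns int; int / int returns float

int, float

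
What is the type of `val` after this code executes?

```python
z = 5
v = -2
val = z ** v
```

int ** negative int returns float

float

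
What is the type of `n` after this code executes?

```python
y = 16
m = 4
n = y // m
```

int // int returns int (16 // 4 = 4)

int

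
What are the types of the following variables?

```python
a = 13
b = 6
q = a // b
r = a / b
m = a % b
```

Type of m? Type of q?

int % int returns int; int // int returns int

int, int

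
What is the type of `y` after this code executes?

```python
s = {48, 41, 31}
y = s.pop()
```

Popping from a set of ints returns int

int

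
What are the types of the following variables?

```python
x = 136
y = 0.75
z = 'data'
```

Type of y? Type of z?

y is float; z is str

float, str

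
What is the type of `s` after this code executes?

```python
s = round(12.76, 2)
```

round() with ndigits arg returns float

float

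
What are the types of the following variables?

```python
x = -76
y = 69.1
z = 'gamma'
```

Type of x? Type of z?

x is int; z is str

int, str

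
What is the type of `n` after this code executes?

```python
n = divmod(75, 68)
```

divmod() returns a tuple (quotient, remainder)

tuple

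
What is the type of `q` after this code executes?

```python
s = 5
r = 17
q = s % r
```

int % int returns int (5 % 17 = 5)

int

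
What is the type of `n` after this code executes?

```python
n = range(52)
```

range() returns a range object

range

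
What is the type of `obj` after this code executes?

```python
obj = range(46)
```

range() returns a range object

range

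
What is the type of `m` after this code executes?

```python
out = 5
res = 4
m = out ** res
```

int ** positive int returns int (5 ** 4 = 625)

int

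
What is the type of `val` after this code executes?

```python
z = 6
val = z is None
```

'is' comparison returns bool

bool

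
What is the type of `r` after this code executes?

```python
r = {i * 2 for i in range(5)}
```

A set comprehension {expr for x in iterable} produces a set

set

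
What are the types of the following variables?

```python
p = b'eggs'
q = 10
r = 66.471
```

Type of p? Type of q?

p is bytes; q is int

bytes, int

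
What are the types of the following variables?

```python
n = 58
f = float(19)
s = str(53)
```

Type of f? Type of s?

f is float; s is str

float, str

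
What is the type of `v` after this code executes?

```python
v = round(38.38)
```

round() with no ndigits arg returns int

int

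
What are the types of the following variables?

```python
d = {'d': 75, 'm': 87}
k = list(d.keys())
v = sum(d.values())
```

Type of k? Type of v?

list(...) returns list; sum of int values returns int

list, int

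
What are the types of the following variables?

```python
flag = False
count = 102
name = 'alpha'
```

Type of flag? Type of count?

flag is bool; count is int

bool, int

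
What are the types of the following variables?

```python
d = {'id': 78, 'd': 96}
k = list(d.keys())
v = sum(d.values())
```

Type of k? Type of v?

list(...) returns list; sum of int values returns int

list, int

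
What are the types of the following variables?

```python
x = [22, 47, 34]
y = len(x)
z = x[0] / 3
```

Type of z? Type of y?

int / int returns float; len() returns int

float, int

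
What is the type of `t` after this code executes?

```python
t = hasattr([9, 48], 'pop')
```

hasattr() returns bool

bool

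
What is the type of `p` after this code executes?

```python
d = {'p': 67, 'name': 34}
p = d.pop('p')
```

dict.pop() returns the value (int)

int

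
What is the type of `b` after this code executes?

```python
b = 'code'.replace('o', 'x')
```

str.replace() returns str

str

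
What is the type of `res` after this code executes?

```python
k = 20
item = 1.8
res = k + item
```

int + float returns float (20 + 1.8 = 21.8)

float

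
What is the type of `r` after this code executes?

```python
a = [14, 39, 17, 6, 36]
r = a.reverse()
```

list.reverse() returns None

NoneType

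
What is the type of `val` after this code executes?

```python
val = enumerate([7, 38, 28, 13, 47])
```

enumerate() returns an enumerate iterator object

enumerate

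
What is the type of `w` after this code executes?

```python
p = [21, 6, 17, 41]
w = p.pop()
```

list.pop() returns the popped element (int here)

int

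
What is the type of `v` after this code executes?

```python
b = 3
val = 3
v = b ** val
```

int ** positive int returns int (3 ** 3 = 27)

int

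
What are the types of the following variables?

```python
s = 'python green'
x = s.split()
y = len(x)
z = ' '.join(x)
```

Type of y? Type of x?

len() returns int; str.split() returns list

int, list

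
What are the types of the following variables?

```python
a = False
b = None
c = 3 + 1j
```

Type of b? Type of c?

b is NoneType; c is complex

NoneType, complex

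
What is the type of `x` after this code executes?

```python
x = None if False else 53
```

Ternary: condition is False, else branch (53) taken → int

int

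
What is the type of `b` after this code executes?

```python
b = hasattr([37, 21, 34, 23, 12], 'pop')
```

hasattr() returns bool

bool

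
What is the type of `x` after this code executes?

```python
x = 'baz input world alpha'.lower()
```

str.lower() returns str

str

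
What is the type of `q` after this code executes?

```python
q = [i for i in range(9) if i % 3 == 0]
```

A list comprehension [...] produces a list

list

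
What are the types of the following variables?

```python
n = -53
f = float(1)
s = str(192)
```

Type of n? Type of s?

n is int; s is str

int, str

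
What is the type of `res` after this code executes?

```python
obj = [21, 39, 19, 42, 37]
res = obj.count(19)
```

list.count() returns int

int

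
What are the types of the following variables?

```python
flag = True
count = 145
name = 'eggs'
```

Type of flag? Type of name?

flag is bool; name is str

bool, str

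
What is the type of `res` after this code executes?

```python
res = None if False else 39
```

Ternary: condition is False, else branch (39) taken → int

int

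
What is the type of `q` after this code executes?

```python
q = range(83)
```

range() returns a range object

range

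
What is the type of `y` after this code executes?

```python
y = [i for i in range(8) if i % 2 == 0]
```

A list comprehension [...] produces a list

list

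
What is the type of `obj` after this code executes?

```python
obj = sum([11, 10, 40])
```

sum() of ints returns int

int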